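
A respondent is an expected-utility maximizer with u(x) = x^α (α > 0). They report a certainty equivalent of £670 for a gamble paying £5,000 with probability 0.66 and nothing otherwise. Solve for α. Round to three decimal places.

EU(lottery) = 0.66·5000^α + 0.34·0 = 0.66·5000^α.
Setting u(670) equal to that: 670^α = 0.66·5000^α ⇒ (670/5000)^α = 0.66.
Taking logs: α·ln(670/5000) = ln(0.66), so α = -0.415515 / -2.009915 ≈ 0.207.

α ≈ 0.207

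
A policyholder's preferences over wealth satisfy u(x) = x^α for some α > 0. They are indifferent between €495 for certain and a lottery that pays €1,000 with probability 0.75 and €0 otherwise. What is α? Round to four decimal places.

The lottery's expected utility is 0.75·u(1000) + 0.25·u(0) = 0.75·1000^α (since u(0) = 0 for α > 0).
Equating: 495^α = 0.75·1000^α, i.e. 0.4950^α = 0.75.
α = ln(0.75) / ln(495/1000) = -0.2876821/-0.7031975 ≈ 0.4091.

α ≈ 0.4091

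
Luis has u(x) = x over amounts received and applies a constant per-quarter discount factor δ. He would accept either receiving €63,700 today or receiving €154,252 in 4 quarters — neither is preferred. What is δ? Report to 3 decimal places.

Equating discounted utilities: u(63700) = δ^4·u(154252) ⇒ δ^4 = u(63700)/u(154252).
With u(x) = x: δ^4 = 63700/154252 = 0.41296.
Hence δ = (0.41296)^(1/4) = 0.80164.

δ ≈ 0.802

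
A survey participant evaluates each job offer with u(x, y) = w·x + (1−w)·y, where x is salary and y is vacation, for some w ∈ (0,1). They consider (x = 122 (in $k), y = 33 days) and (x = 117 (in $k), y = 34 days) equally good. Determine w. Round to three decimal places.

Indifference: w·122 + (1−w)·33 = w·117 + (1−w)·34.
Collecting terms: w·5 = (1−w)·1.
The marginal rate of substitution is 1/5, so w = 1/(5+1) = 0.167.

w = 0.167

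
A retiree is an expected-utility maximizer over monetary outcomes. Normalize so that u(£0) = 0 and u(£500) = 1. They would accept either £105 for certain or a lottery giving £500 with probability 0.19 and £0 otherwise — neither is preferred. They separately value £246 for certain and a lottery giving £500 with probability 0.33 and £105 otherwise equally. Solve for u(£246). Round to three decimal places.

From the first indifference, u(£105) = 0.19·u(£500) + 0.81·u(£0) = 0.19·1 + 0.81·0 = 0.19.
Chaining: u(£246) = 0.33·1.00 + 0.67·0.19 = 0.4573.

0.457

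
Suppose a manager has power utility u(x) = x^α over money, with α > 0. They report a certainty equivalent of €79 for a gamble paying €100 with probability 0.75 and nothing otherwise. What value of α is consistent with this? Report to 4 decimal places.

The lottery's expected utility is 0.75·u(100) + 0.25·u(0) = 0.75·100^α (since u(0) = 0 for α > 0).
Indifference: 79^α = 0.75·100^α, so (79/100)^α = 0.75.
Take logs: α = ln 0.75 / ln(79/100) ≈ 1.220428.

α ≈ 1.2204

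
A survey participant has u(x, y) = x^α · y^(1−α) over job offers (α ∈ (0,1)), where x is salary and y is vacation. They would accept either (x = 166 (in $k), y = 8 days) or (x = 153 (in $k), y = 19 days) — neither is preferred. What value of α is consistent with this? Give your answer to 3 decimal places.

The Cobb–Douglas utilities coincide, so 166^α·8^(1−α) = 153^α·19^(1−α).
Rearrange to (166/153)^α = (19/8)^(1−α) and take logs: α·0.081550 = (1−α)·0.864997.
With A = 0.081550 and B = 0.864997: α·A = (1−α)·B, so α = B/(A+B) = 0.864997/0.946547 ≈ 0.914.

α ≈ 0.914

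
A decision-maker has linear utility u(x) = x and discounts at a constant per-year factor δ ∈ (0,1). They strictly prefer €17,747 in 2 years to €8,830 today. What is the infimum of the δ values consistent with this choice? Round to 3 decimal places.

δ > 0.705

The preference means 8830 < δ^2·17747.
Hence δ^2 > 8830/17747 = 0.49755, and x ↦ x^(1/2) is increasing on (0,∞).
δ > 0.49755^(1/2) = 0.705.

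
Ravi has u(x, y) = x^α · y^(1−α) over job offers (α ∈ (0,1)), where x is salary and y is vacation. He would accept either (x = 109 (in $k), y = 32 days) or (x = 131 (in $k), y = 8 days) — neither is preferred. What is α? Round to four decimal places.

Indifference: 109^α · 32^(1−α) = 131^α · 8^(1−α).
Rearrange to (109/131)^α = (8/32)^(1−α) and take logs: α·-0.1838494 = (1−α)·-1.3862944.
So α/(1−α) = (-1.3862944)/(-0.1838494) = 7.5403803, and α = 7.5403803/8.5403803 ≈ 0.8829.

α ≈ 0.8829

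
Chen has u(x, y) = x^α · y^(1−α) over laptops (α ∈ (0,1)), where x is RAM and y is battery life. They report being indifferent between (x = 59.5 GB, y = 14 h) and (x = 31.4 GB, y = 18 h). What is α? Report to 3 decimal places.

α ≈ 0.282

Indifference: 59.5^α · 14^(1−α) = 31.4^α · 18^(1−α).
Rearrange to (59.5/31.4)^α = (18/14)^(1−α) and take logs: α·0.639168 = (1−α)·0.251314.
Thus α·(0.890482) = 0.251314, so α = 0.251314/0.890482 ≈ 0.282.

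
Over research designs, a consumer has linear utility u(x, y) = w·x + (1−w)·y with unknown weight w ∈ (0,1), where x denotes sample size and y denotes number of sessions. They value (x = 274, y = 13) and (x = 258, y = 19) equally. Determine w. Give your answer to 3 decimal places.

w = 0.273

Indifference: w·274 + (1−w)·13 = w·258 + (1−w)·19.
w·(274−258) = (1−w)·(19−13), i.e. w·16 = (1−w)·6.
Hence w = 6/(16+6) = 6/22 = 0.273.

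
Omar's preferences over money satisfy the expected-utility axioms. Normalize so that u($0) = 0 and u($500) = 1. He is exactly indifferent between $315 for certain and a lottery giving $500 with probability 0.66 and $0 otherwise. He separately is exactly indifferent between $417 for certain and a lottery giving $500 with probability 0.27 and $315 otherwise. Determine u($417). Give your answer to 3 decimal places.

0.752

The first gamble pins u($315): it must equal 0.66·1 + 0.34·0 = 0.66.
Chaining: u($417) = 0.27·1.00 + 0.73·0.66 = 0.7518.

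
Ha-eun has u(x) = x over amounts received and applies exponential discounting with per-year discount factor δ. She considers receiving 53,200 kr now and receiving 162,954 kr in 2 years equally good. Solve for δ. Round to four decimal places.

Equating discounted utilities: u(53200) = δ^2·u(162954) ⇒ δ^2 = u(53200)/u(162954).
With u(x) = x: δ^2 = 53200/162954 = 0.32647.
So δ = 0.32647^(1/2) ≈ 0.5714.

δ ≈ 0.5714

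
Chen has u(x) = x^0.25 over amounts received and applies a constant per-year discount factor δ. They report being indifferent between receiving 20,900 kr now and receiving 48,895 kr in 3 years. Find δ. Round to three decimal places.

δ ≈ 0.932

The payoff in 3 years is discounted by δ^3, so u(20900) = δ^3·u(48895) and δ^3 = u(20900)/u(48895).
Since u(x) = x^0.25, δ^3 = (20900/48895)^0.25 = 0.42745^0.25 = 0.80858.
So δ = 0.80858^(1/3) ≈ 0.932.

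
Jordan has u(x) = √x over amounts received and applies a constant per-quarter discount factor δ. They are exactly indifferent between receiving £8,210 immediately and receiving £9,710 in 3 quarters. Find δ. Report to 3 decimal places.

δ ≈ 0.972

Equating discounted utilities: u(8210) = δ^3·u(9710) ⇒ δ^3 = u(8210)/u(9710).
With u(x) = √x: δ^3 = √8210/√9710 = √(8210/9710) = 0.91952.
Taking the cube root: δ = 0.91952^(1/3) ≈ 0.972.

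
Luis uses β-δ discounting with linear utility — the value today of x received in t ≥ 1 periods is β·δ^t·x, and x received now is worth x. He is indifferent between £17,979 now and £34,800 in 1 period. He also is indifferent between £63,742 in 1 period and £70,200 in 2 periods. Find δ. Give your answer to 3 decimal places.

Both payoffs in the second observation are in the future, so β drops out: δ^1·63742 = δ^2·70200 ⇒ δ = 63742/70200 = 0.90801.

δ ≈ 0.908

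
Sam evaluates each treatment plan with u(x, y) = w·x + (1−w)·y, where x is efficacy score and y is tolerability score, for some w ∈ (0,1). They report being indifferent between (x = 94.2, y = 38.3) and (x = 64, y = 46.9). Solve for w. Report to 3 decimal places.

Indifference: w·94.2 + (1−w)·38.3 = w·64 + (1−w)·46.9.
w·(94.2−64) = (1−w)·(46.9−38.3), i.e. w·30.2 = (1−w)·8.6.
Hence w = 8.6/(30.2+8.6) = 8.6/38.8 = 0.222.

w = 0.222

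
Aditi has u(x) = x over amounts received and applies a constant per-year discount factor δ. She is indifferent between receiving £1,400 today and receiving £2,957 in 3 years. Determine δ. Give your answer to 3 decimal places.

Indifference means u(1400) = δ^3 · u(2957), so δ^3 = u(1400)/u(2957).
With u(x) = x: δ^3 = 1400/2957 = 0.47345.
So δ = 0.47345^(1/3) ≈ 0.779.

δ ≈ 0.779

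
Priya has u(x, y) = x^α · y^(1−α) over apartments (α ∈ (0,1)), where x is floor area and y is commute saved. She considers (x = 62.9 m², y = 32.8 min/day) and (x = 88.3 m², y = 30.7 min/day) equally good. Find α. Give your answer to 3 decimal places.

α ≈ 0.163

Set the two utilities equal: 62.9^α·32.8^(1−α) = 88.3^α·30.7^(1−α).
Rearrange to (62.9/88.3)^α = (30.7/32.8)^(1−α) and take logs: α·-0.339194 = (1−α)·-0.066166.
So α/(1−α) = (-0.066166)/(-0.339194) = 0.195068, and α = 0.195068/1.195068 ≈ 0.163.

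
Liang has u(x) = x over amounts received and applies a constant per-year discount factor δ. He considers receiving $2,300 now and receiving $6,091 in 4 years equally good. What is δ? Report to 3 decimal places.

Equating discounted utilities: u(2300) = δ^4·u(6091) ⇒ δ^4 = u(2300)/u(6091).
With u(x) = x: δ^4 = 2300/6091 = 0.37761.
So δ = 0.37761^(1/4) ≈ 0.784.

δ ≈ 0.784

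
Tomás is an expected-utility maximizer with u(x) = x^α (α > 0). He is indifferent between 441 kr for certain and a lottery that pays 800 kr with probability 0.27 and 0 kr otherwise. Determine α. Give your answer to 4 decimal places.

α ≈ 2.1985

Since u(0) = 0, the lottery's EU is 0.27·800^α.
Equating: 441^α = 0.27·800^α, i.e. 0.5513^α = 0.27.
Taking logs: α·ln(441/800) = ln(0.27), so α = -1.3093333 / -0.5955669 ≈ 2.1985.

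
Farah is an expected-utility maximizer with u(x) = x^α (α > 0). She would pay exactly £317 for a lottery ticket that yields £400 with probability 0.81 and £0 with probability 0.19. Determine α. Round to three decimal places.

The lottery's expected utility is 0.81·u(400) + 0.19·u(0) = 0.81·400^α (since u(0) = 0 for α > 0).
Equating: 317^α = 0.81·400^α, i.e. 0.7925^α = 0.81.
Taking logs: α·ln(317/400) = ln(0.81), so α = -0.210721 / -0.232563 ≈ 0.906.

α ≈ 0.906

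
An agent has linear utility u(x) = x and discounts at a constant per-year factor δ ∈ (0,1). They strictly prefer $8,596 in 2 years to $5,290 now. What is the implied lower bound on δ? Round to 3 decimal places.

The preference means 5290 < δ^2·8596.
Dividing by 8596: δ^2 > 0.61540. Both sides are positive, so the square root keeps the direction.
δ > (5290/8596)^(1/2) ≈ 0.784.

δ > 0.784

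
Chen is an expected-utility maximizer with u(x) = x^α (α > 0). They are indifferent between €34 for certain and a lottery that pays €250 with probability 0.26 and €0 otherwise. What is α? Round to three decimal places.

α ≈ 0.675

EU(lottery) = 0.26·250^α + 0.74·0 = 0.26·250^α.
Setting u(34) equal to that: 34^α = 0.26·250^α ⇒ (34/250)^α = 0.26.
α = ln(0.26) / ln(34/250) = -1.347074/-1.995100 ≈ 0.675.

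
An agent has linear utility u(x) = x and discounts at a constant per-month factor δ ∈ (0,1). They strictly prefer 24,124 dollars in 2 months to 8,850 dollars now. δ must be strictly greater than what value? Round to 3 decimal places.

δ > 0.606

The preference means 8850 < δ^2·24124.
Dividing by 24124: δ^2 > 0.36685. Both sides are positive, so the square root keeps the direction.
δ > 0.36685^(1/2) = 0.606.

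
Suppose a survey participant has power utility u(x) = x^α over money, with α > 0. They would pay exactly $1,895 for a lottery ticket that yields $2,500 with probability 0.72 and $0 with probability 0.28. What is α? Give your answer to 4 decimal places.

α ≈ 1.1856

The lottery's expected utility is 0.72·u(2500) + 0.28·u(0) = 0.72·2500^α (since u(0) = 0 for α > 0).
Indifference: 1895^α = 0.72·2500^α, so (1895/2500)^α = 0.72.
Taking logs: α·ln(1895/2500) = ln(0.72), so α = -0.3285041 / -0.2770719 ≈ 1.1856.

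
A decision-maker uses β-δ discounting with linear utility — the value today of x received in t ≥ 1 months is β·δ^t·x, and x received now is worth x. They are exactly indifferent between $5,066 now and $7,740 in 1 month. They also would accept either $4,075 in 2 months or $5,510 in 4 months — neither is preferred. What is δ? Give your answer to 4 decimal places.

δ ≈ 0.8600

Both payoffs in the second observation are in the future, so β drops out: δ^2·4075 = δ^4·5510 ⇒ δ^2 = 4075/5510 = 0.73956, so δ = 0.85998.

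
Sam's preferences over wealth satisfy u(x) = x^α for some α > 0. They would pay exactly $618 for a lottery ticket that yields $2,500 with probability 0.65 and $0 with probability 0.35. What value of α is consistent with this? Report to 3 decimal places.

α ≈ 0.308

EU(lottery) = 0.65·2500^α + 0.35·0 = 0.65·2500^α.
Indifference: 618^α = 0.65·2500^α, so (618/2500)^α = 0.65.
Taking logs: α·ln(618/2500) = ln(0.65), so α = -0.430783 / -1.397558 ≈ 0.308.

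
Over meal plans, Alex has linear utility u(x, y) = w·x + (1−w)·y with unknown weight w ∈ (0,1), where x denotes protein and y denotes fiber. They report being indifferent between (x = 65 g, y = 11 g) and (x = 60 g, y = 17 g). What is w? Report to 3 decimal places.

Equating utilities: w·65 + (1−w)·11 = w·60 + (1−w)·17.
w·(65−60) = (1−w)·(17−11), i.e. w·5 = (1−w)·6.
Hence w = 6/(5+6) = 6/11 = 0.545.

w = 0.545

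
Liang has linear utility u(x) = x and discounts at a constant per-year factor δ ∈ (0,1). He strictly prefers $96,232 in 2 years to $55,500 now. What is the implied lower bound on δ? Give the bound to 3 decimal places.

Under u(x) = x this choice says 55500 < δ^2·96232.
Dividing by 96232: δ^2 > 0.57673. Both sides are positive, so the square root keeps the direction.
δ > 0.57673^(1/2) = 0.759.

δ > 0.759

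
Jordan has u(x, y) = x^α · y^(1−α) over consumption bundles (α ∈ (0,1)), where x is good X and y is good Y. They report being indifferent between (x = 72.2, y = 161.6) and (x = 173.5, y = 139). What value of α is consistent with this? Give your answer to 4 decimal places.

Set the two utilities equal: 72.2^α·161.6^(1−α) = 173.5^α·139^(1−α).
Rearrange to (72.2/173.5)^α = (139/161.6)^(1−α) and take logs: α·-0.8767376 = (1−α)·-0.1506502.
Thus α·(-1.0273878) = -0.1506502, so α = -0.1506502/-1.0273878 ≈ 0.1466.

α ≈ 0.1466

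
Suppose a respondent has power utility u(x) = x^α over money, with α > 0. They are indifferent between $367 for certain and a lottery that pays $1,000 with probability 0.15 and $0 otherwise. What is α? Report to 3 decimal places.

The lottery's expected utility is 0.15·u(1000) + 0.85·u(0) = 0.15·1000^α (since u(0) = 0 for α > 0).
Equating: 367^α = 0.15·1000^α, i.e. 0.3670^α = 0.15.
α = ln(0.15) / ln(367/1000) = -1.897120/-1.002393 ≈ 1.893.

α ≈ 1.893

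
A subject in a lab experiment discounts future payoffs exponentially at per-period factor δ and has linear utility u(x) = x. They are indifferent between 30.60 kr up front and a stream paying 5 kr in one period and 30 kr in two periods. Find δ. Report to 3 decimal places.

δ ≈ 0.930

Present value of the stream is 5·δ + 30·δ². Indifference gives 5δ + 30δ² = 30.60.
That is, 30δ² + 5δ − 30.60 = 0, a quadratic in δ.
The positive root is δ = [−5 + √(5² + 4·30·30.60)] / (2·30) = (−5 + 60.803)/60 ≈ 0.930.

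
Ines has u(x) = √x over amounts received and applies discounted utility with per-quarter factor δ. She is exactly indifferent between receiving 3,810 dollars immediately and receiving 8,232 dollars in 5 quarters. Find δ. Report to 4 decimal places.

The payoff in 5 quarters is discounted by δ^5, so u(3810) = δ^5·u(8232) and δ^5 = u(3810)/u(8232).
Since u(x) = √x, δ^5 = √(3810/8232) = 0.68031.
Taking the 5th root: δ = 0.68031^(1/5) ≈ 0.9259.

δ ≈ 0.9259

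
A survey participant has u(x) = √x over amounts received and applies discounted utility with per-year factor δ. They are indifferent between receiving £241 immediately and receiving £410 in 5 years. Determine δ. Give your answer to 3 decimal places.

δ ≈ 0.948

Equating discounted utilities: u(241) = δ^5·u(410) ⇒ δ^5 = u(241)/u(410).
Since u(x) = √x, δ^5 = √(241/410) = 0.76668.
Taking the 5th root: δ = 0.76668^(1/5) ≈ 0.948.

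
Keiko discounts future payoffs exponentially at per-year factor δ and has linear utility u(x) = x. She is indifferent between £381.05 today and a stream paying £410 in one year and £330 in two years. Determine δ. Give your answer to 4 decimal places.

Present value of the stream is 410·δ + 330·δ². Indifference gives 410δ + 330δ² = 381.05.
That is, 330δ² + 410δ − 381.05 = 0, a quadratic in δ.
The positive root is δ = [−410 + √(410² + 4·330·381.05)] / (2·330) = (−410 + 819.198)/660 ≈ 0.6200.

δ ≈ 0.6200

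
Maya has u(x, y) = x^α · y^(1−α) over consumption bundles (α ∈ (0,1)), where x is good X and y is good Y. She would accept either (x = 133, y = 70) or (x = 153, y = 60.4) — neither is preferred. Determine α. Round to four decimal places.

Indifference: 133^α · 70^(1−α) = 153^α · 60.4^(1−α).
Rearrange to (133/153)^α = (60.4/70)^(1−α) and take logs: α·-0.1400888 = (1−α)·-0.1475061.
With A = -0.1400888 and B = -0.1475061: α·A = (1−α)·B, so α = B/(A+B) = -0.1475061/-0.2875949 ≈ 0.5129.

α ≈ 0.5129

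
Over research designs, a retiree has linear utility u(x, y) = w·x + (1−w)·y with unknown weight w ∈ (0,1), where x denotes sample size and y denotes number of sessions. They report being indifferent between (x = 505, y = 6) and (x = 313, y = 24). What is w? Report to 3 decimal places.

w = 0.086

Indifference: w·505 + (1−w)·6 = w·313 + (1−w)·24.
Rearranging, 192·w − 18·(1−w) = 0.
Hence w = 18/(192+18) = 18/210 = 0.086.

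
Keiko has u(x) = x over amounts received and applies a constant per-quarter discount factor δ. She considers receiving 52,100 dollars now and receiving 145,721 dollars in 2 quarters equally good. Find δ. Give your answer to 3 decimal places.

δ ≈ 0.598

Indifference means u(52100) = δ^2 · u(145721), so δ^2 = u(52100)/u(145721).
With u(x) = x: δ^2 = 52100/145721 = 0.35753.
Taking the square root: δ = 0.35753^(1/2) ≈ 0.598.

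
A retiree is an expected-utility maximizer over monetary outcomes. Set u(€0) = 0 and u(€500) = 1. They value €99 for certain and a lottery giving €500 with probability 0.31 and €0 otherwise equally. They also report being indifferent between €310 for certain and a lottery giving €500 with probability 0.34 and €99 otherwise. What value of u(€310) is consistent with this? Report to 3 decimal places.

First, u(€99) = 0.31·u(€500) + 0.69·u(€0) = 0.31.
Then u(€310) = 0.34·u(€500) + 0.66·u(€99) = 0.34·1.00 + 0.66·0.31 = 0.5446.

0.545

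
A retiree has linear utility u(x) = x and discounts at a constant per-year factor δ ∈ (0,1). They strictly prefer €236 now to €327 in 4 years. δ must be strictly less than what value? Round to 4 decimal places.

δ < 0.9217

The preference means 236 > δ^4·327.
So δ^4 < 236/327 = 0.72171; taking the 4th root of both positive sides preserves the inequality.
δ < 0.72171^(1/4) = 0.9217.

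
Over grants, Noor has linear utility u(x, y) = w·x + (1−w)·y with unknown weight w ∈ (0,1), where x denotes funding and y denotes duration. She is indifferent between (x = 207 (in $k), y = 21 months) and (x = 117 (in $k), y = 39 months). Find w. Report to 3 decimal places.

w = 0.167

u(207,21) = u(117,39) means w·207 + (1−w)·21 = w·117 + (1−w)·39.
Rearranging, 90·w − 18·(1−w) = 0.
So w/(1−w) = 18/90 = 0.2000, giving w = 18/(90+18) = 0.167.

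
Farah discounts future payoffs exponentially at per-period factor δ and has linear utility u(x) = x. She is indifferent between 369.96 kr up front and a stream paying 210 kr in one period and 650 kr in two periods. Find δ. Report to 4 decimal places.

δ ≈ 0.6100

Equating present values: 369.96 = 210δ + 650δ².
So 650δ² + 210δ − 369.96 = 0.
The positive root is δ = [−210 + √(210² + 4·650·369.96)] / (2·650) = (−210 + 1002.994)/1300 ≈ 0.6100.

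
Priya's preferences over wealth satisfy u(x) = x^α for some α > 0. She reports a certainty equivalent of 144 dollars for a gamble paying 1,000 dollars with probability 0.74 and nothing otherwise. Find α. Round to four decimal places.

α ≈ 0.1554

EU(lottery) = 0.74·1000^α + 0.26·0 = 0.74·1000^α.
Equating: 144^α = 0.74·1000^α, i.e. 0.1440^α = 0.74.
α = ln(0.74) / ln(144/1000) = -0.3011051/-1.9379420 ≈ 0.1554.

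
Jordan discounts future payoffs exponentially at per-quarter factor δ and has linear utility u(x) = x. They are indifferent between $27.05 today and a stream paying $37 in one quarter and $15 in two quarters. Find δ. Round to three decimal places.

δ ≈ 0.590

Present value of the stream is 37·δ + 15·δ². Indifference gives 37δ + 15δ² = 27.05.
That is, 15δ² + 37δ − 27.05 = 0, a quadratic in δ.
The positive root is δ = [−37 + √(37² + 4·15·27.05)] / (2·15) = (−37 + 54.699)/30 ≈ 0.590.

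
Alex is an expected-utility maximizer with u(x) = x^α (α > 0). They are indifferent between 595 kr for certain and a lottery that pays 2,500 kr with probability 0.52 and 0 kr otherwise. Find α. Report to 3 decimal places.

α ≈ 0.456

The lottery's expected utility is 0.52·u(2500) + 0.48·u(0) = 0.52·2500^α (since u(0) = 0 for α > 0).
Equating: 595^α = 0.52·2500^α, i.e. 0.2380^α = 0.52.
Take logs: α = ln 0.52 / ln(595/2500) ≈ 0.45554.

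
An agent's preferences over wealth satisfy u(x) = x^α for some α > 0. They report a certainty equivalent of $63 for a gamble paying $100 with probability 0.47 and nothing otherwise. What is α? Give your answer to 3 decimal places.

EU(lottery) = 0.47·100^α + 0.53·0 = 0.47·100^α.
Setting u(63) equal to that: 63^α = 0.47·100^α ⇒ (63/100)^α = 0.47.
Take logs: α = ln 0.47 / ln(63/100) ≈ 1.63412.

α ≈ 1.634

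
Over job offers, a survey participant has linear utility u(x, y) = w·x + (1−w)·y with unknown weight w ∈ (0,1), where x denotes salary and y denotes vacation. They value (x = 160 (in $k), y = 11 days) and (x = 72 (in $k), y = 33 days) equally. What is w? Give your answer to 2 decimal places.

w = 0.20

u(160,11) = u(72,33) means w·160 + (1−w)·11 = w·72 + (1−w)·33.
w·(160−72) = (1−w)·(33−11), i.e. w·88 = (1−w)·22.
The marginal rate of substitution is 22/88, so w = 22/(88+22) = 0.20.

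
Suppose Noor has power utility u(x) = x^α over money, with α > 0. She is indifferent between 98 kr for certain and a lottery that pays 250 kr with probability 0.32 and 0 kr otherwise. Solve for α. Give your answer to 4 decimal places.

The lottery's expected utility is 0.32·u(250) + 0.68·u(0) = 0.32·250^α (since u(0) = 0 for α > 0).
Setting u(98) equal to that: 98^α = 0.32·250^α ⇒ (98/250)^α = 0.32.
Taking logs: α·ln(98/250) = ln(0.32), so α = -1.1394343 / -0.9364934 ≈ 1.2167.

α ≈ 1.2167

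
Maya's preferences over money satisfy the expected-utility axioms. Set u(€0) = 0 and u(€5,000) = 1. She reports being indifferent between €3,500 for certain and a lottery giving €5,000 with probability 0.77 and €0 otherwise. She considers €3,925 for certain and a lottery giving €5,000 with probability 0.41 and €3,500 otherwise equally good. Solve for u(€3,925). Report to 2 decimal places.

From the first indifference, u(€3,500) = 0.77·u(€5,000) + 0.23·u(€0) = 0.77·1 + 0.23·0 = 0.77.
Then u(€3,925) = 0.41·u(€5,000) + 0.59·u(€3,500) = 0.41·1.00 + 0.59·0.77 = 0.8643.

0.86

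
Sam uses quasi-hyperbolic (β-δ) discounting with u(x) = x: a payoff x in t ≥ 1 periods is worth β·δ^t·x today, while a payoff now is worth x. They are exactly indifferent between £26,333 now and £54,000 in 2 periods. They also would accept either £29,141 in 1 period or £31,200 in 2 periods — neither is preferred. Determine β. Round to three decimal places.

β ≈ 0.559

From the later pair, β·δ^1·29141 = β·δ^2·31200; dividing through, δ = 29141/31200 = 0.93401.
Substituting δ into 26333 = β·δ^2·54000: β = 26333/(47107.871) ≈ 0.559.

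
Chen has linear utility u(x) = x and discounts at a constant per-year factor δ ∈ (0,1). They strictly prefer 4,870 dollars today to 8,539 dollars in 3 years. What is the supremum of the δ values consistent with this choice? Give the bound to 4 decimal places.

Comparing present values: 4870 > δ^3·8539.
So δ^3 < 4870/8539 = 0.57032; taking the cube root of both positive sides preserves the inequality.
δ < 0.57032^(1/3) = 0.8293.

δ < 0.8293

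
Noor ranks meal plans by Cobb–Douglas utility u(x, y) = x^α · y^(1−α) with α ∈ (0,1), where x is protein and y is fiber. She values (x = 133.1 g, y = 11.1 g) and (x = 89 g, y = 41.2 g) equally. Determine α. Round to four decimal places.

Set the two utilities equal: 133.1^α·11.1^(1−α) = 89^α·41.2^(1−α).
(133.1/89)^α = (41.2/11.1)^(1−α); take logs: α·ln(133.1/89) = (1−α)·ln(41.2/11.1), i.e. α·0.4024644 = (1−α)·1.3114931.
So α/(1−α) = (1.3114931)/(0.4024644) = 3.2586562, and α = 3.2586562/4.2586562 ≈ 0.7652.

α ≈ 0.7652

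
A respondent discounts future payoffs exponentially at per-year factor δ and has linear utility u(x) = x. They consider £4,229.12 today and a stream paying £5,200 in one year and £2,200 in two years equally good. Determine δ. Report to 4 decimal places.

Present value of the stream is 5200·δ + 2200·δ². Indifference gives 5200δ + 2200δ² = 4229.12.
So 2200δ² + 5200δ − 4229.12 = 0.
δ = (−5200 + √(5200² + 4·2200·4229.12)) / (2·2200) = (−5200 + √64256256.00) / 4400 ≈ 0.6400.

δ ≈ 0.6400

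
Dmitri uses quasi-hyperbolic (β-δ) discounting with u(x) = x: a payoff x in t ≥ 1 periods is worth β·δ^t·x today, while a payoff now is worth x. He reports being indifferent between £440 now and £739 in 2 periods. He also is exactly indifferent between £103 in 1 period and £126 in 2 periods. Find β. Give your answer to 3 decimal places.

Both payoffs in the second observation are in the future, so β drops out: δ^1·103 = δ^2·126 ⇒ δ = 103/126 = 0.81746.
Now use the now-vs-future pair: 440 = β·δ^2·739 gives β = 440/(0.66824·739) ≈ 0.891.

β ≈ 0.891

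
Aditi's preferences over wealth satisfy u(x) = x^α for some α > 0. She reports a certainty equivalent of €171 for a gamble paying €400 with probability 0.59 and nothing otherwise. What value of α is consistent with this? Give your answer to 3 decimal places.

α ≈ 0.621

The lottery's expected utility is 0.59·u(400) + 0.41·u(0) = 0.59·400^α (since u(0) = 0 for α > 0).
Setting u(171) equal to that: 171^α = 0.59·400^α ⇒ (171/400)^α = 0.59.
α = ln(0.59) / ln(171/400) = -0.527633/-0.849801 ≈ 0.621.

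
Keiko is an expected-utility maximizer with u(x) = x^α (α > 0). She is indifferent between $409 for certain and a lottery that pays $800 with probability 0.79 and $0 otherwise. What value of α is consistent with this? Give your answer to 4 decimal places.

The lottery's expected utility is 0.79·u(800) + 0.21·u(0) = 0.79·800^α (since u(0) = 0 for α > 0).
Setting u(409) equal to that: 409^α = 0.79·800^α ⇒ (409/800)^α = 0.79.
Taking logs: α·ln(409/800) = ln(0.79), so α = -0.2357223 / -0.6708966 ≈ 0.3514.

α ≈ 0.3514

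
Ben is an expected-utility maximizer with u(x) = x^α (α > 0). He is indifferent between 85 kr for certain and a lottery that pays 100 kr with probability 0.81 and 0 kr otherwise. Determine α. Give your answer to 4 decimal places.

α ≈ 1.2966

EU(lottery) = 0.81·100^α + 0.19·0 = 0.81·100^α.
Setting u(85) equal to that: 85^α = 0.81·100^α ⇒ (85/100)^α = 0.81.
Take logs: α = ln 0.81 / ln(85/100) ≈ 1.296594.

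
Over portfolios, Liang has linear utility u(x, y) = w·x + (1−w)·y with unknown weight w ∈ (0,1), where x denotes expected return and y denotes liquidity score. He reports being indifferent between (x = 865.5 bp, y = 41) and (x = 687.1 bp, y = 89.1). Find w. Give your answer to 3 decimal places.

w = 0.212

Indifference: w·865.5 + (1−w)·41 = w·687.1 + (1−w)·89.1.
Rearranging, 178.4·w − 48.1·(1−w) = 0.
Hence w = 48.1/(178.4+48.1) = 48.1/226.5 = 0.212.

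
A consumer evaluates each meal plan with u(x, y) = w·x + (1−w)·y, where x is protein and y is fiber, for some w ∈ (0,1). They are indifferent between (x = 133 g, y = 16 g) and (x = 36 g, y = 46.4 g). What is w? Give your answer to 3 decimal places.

Indifference: w·133 + (1−w)·16 = w·36 + (1−w)·46.4.
w·(133−36) = (1−w)·(46.4−16), i.e. w·97 = (1−w)·30.4.
The marginal rate of substitution is 30.4/97, so w = 30.4/(97+30.4) = 0.239.

w = 0.239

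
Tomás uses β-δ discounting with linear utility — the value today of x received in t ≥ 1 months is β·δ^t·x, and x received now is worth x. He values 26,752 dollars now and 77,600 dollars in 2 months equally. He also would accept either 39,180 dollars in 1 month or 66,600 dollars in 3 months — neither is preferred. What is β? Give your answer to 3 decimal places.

The second indifference involves only future payoffs, so β cancels: β·δ^1·39180 = β·δ^3·66600, giving δ^2 = 39180/66600 = 0.58829, so δ = 0.76700.
Now use the now-vs-future pair: 26752 = β·δ^2·77600 gives β = 26752/(0.58829·77600) ≈ 0.586.

β ≈ 0.586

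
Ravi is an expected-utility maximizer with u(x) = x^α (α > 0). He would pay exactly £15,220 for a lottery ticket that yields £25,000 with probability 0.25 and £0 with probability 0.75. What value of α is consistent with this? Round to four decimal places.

The lottery's expected utility is 0.25·u(25000) + 0.75·u(0) = 0.25·25000^α (since u(0) = 0 for α > 0).
Setting u(15220) equal to that: 15220^α = 0.25·25000^α ⇒ (15220/25000)^α = 0.25.
Take logs: α = ln 0.25 / ln(15220/25000) ≈ 2.793453.

α ≈ 2.7935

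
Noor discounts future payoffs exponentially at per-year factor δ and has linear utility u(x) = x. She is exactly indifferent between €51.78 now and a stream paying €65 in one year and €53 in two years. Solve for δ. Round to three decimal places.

Equating present values: 51.78 = 65δ + 53δ².
So 53δ² + 65δ − 51.78 = 0.
The positive root is δ = [−65 + √(65² + 4·53·51.78)] / (2·53) = (−65 + 123.298)/106 ≈ 0.550.

δ ≈ 0.550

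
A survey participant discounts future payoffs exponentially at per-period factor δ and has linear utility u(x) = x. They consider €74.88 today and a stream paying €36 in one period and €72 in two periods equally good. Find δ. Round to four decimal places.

δ ≈ 0.8000

The stream is worth 36δ + 72δ² today, so 36δ + 72δ² = 74.88.
Rearranged: 72δ² + 36δ − 74.88 = 0.
The positive root is δ = [−36 + √(36² + 4·72·74.88)] / (2·72) = (−36 + 151.200)/144 ≈ 0.8000.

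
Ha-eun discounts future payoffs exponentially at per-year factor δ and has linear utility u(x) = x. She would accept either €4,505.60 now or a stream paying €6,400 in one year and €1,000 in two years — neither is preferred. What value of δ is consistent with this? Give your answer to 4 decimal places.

Present value of the stream is 6400·δ + 1000·δ². Indifference gives 6400δ + 1000δ² = 4505.60.
So 1000δ² + 6400δ − 4505.60 = 0.
δ = (−6400 + √(6400² + 4·1000·4505.60)) / (2·1000) = (−6400 + √58982400.00) / 2000 ≈ 0.6400.

δ ≈ 0.6400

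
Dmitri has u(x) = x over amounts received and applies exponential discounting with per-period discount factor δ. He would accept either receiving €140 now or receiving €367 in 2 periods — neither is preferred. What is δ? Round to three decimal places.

Indifference means u(140) = δ^2 · u(367), so δ^2 = u(140)/u(367).
With u(x) = x: δ^2 = 140/367 = 0.38147.
Hence δ = (0.38147)^(1/2) = 0.61763.

δ ≈ 0.618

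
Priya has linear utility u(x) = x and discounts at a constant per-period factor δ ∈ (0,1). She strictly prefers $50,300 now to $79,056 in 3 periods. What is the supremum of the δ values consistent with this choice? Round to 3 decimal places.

Under u(x) = x this choice says 50300 > δ^3·79056.
Dividing by 79056: δ^3 < 0.63626. Both sides are positive, so the cube root keeps the direction.
δ < (50300/79056)^(1/3) ≈ 0.860.

δ < 0.860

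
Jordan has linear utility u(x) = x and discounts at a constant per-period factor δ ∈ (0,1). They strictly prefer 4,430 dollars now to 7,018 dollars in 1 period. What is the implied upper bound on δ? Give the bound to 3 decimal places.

δ < 0.631

Comparing present values: 4430 > δ·7018.
So δ < 4430/7018 = 0.63123.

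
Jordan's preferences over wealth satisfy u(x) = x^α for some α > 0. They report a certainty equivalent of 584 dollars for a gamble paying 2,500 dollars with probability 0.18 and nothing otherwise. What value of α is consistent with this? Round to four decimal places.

EU(lottery) = 0.18·2500^α + 0.82·0 = 0.18·2500^α.
Equating: 584^α = 0.18·2500^α, i.e. 0.2336^α = 0.18.
Taking logs: α·ln(584/2500) = ln(0.18), so α = -1.7147984 / -1.4541450 ≈ 1.1792.

α ≈ 1.1792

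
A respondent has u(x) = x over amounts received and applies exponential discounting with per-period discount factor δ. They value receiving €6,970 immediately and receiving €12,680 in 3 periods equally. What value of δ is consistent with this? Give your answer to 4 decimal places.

δ ≈ 0.8192

The payoff in 3 periods is discounted by δ^3, so u(6970) = δ^3·u(12680) and δ^3 = u(6970)/u(12680).
With u(x) = x: δ^3 = 6970/12680 = 0.54968.
So δ = 0.54968^(1/3) ≈ 0.8192.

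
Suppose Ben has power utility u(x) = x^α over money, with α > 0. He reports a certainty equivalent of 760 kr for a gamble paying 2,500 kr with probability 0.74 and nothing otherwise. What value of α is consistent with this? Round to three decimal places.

α ≈ 0.253

The lottery's expected utility is 0.74·u(2500) + 0.26·u(0) = 0.74·2500^α (since u(0) = 0 for α > 0).
Equating: 760^α = 0.74·2500^α, i.e. 0.3040^α = 0.74.
Taking logs: α·ln(760/2500) = ln(0.74), so α = -0.301105 / -1.190728 ≈ 0.253.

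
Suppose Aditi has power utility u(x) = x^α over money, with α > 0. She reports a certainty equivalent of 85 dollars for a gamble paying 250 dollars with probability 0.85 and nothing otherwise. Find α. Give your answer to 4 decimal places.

α ≈ 0.1506

The lottery's expected utility is 0.85·u(250) + 0.15·u(0) = 0.85·250^α (since u(0) = 0 for α > 0).
Indifference: 85^α = 0.85·250^α, so (85/250)^α = 0.85.
Take logs: α = ln 0.85 / ln(85/250) ≈ 0.150647.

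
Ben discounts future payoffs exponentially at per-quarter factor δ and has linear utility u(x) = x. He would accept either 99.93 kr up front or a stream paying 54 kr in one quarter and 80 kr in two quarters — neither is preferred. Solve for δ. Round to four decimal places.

Present value of the stream is 54·δ + 80·δ². Indifference gives 54δ + 80δ² = 99.93.
So 80δ² + 54δ − 99.93 = 0.
The positive root is δ = [−54 + √(54² + 4·80·99.93)] / (2·80) = (−54 + 186.798)/160 ≈ 0.8300.

δ ≈ 0.8300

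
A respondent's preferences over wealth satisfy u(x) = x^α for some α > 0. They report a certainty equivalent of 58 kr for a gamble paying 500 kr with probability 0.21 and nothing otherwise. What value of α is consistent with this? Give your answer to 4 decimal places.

α ≈ 0.7245

Since u(0) = 0, the lottery's EU is 0.21·500^α.
Setting u(58) equal to that: 58^α = 0.21·500^α ⇒ (58/500)^α = 0.21.
α = ln(0.21) / ln(58/500) = -1.5606477/-2.1541651 ≈ 0.7245.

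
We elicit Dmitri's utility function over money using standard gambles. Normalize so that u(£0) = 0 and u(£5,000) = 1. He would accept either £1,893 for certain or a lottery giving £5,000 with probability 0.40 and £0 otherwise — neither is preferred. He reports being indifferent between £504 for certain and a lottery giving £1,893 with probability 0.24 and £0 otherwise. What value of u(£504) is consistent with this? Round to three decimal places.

The first gamble pins u(£1,893): it must equal 0.40·1 + 0.60·0 = 0.40.
The second indifference gives u(£504) = 0.24·u(£1,893) + 0.76·u(£0) = 0.24·0.40 + 0.76·0.00 = 0.0960.

0.096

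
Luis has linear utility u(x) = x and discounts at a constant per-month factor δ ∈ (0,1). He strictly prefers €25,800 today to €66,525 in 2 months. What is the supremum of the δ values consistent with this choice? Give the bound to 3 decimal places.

δ < 0.623

Under u(x) = x this choice says 25800 > δ^2·66525.
Hence δ^2 < 25800/66525 = 0.38782, and x ↦ x^(1/2) is increasing on (0,∞).
δ < (25800/66525)^(1/2) ≈ 0.623.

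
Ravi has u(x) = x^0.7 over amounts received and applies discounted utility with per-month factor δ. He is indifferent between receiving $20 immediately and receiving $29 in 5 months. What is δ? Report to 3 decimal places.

δ ≈ 0.949

Indifference means u(20) = δ^5 · u(29), so δ^5 = u(20)/u(29).
Since u(x) = x^0.7, δ^5 = (20/29)^0.7 = 0.68966^0.7 = 0.77098.
Taking the 5th root: δ = 0.77098^(1/5) ≈ 0.949.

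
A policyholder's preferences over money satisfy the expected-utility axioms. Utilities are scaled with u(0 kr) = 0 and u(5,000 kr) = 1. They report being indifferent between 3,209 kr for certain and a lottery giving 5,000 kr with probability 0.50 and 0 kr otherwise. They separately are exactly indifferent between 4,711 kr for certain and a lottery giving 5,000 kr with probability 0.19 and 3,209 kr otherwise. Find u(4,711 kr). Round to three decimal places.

0.595

From the first indifference, u(3,209 kr) = 0.50·u(5,000 kr) + 0.50·u(0 kr) = 0.50·1 + 0.50·0 = 0.50.
Chaining: u(4,711 kr) = 0.19·1.00 + 0.81·0.50 = 0.5950.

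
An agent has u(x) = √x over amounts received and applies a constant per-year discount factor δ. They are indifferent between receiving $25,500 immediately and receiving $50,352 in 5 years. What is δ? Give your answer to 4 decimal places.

The payoff in 5 years is discounted by δ^5, so u(25500) = δ^5·u(50352) and δ^5 = u(25500)/u(50352).
Since u(x) = √x, δ^5 = √(25500/50352) = 0.71164.
Taking the 5th root: δ = 0.71164^(1/5) ≈ 0.9342.

δ ≈ 0.9342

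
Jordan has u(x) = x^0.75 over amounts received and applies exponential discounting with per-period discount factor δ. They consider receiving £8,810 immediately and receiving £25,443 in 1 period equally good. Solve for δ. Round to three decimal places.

The payoff in 1 period is discounted by δ, so u(8810) = δ·u(25443) and δ = u(8810)/u(25443).
Since u(x) = x^0.75, δ = (8810/25443)^0.75 = 0.34626^0.75 = 0.45139.

δ ≈ 0.451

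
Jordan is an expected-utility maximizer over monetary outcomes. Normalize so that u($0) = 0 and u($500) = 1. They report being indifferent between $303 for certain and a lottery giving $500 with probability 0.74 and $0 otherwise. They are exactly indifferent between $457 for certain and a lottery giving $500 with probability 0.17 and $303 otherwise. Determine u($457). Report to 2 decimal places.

From the first indifference, u($303) = 0.74·u($500) + 0.26·u($0) = 0.74·1 + 0.26·0 = 0.74.
The second indifference gives u($457) = 0.17·u($500) + 0.83·u($303) = 0.17·1.00 + 0.83·0.74 = 0.7842.

0.78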